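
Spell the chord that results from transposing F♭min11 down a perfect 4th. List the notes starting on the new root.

C♭  E𝄫  G♭  B𝄫  D♭  F♭

A perfect 4th down from F♭ is C♭, so the new chord is C♭ minor eleventh.
root → C♭
3rd (minor 3rd) → E𝄫
5th (perfect 5th) → G♭
7th (minor 7th) → B𝄫
9th (major 9th) → D♭
11th (perfect 11th) → F♭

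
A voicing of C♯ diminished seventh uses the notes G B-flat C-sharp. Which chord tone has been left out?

The full C♯ diminished seventh chord is C-sharp, E, G, B-flat.
Comparing with the voicing, the minor 3rd (3rd) — E — is absent.

E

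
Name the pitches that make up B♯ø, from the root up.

Root B#, quality half-diminished seventh:
B# — root
D# — minor 3rd
F# — diminished 5th
A# — minor 7th

B# D# F# A#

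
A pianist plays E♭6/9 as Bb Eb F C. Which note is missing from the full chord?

E♭6/9 = Eb, G, Bb, C, F. The voicing lacks the 3rd (major 3rd), G.

G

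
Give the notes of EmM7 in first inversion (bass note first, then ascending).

G  B  D#  E

In root position, EmM7 is E–G–B–D#.
First inversion puts the third (G) in the bass.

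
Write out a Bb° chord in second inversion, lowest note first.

Fb, Bb, Db

Bb° = Bb–Db–Fb; second inversion → fifth (Fb) lowest.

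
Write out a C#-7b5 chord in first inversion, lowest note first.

E, G, B, C♯

C#-7b5 = C♯–E–G–B; first inversion → third (E) lowest.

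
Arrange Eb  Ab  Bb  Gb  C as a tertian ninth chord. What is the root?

Arranged so that each adjacent pair is a third by letter name: Ab – C – Eb – Gb – Bb.
The bottom of that stack, Ab, is the root (this is Ab dominant ninth).

Ab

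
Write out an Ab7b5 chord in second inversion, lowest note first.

Ebb, Gb, Ab, C

Ab7b5 = Ab–C–Ebb–Gb; second inversion → fifth (Ebb) lowest.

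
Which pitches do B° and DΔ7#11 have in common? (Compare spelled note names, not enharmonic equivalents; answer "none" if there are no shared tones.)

B° = B, D, F.
DΔ7#11 = D, F♯, A, C♯, G♯.
Shared: D.

D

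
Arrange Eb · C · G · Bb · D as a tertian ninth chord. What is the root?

Arranged so that each adjacent pair is a third by letter name: C – Eb – G – Bb – D.
The bottom of that stack, C, is the root (this is C minor ninth).

C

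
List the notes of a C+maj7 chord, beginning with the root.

C, E, G#, B

C+maj7: augmented major seventh on C.
Root: C
Major 3rd (3rd): E
Augmented 5th (5th): G#
Major 7th (7th): B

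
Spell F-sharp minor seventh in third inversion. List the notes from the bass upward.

E F-sharp A C-sharp

In root position, F-sharp minor seventh is F-sharp–A–C-sharp–E.
Third inversion puts the seventh (E) in the bass.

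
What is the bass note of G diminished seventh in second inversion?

G diminished seventh = G–B♭–D♭–F♭. Second inversion → fifth in the bass = D♭.

D♭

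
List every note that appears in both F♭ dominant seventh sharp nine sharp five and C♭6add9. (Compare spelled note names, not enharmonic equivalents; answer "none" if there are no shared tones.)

F♭ dominant seventh sharp nine sharp five = Fb, Ab, C, Ebb, G.
C♭6add9 = Cb, Eb, Gb, Ab, Db.
Shared: Ab.

Ab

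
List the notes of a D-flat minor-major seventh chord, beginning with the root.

D-flat, F-flat, A-flat, C

D-flat minor-major seventh: minor-major seventh on D-flat.
- root: D-flat
- minor 3rd: F-flat
- perfect 5th: A-flat
- major 7th: C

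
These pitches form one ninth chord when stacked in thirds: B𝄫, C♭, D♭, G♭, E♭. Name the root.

Arranged so that each adjacent pair is a third by letter name: C♭ – E♭ – G♭ – B𝄫 – D♭.
The bottom of that stack, C♭, is the root (this is C♭ dominant ninth).

C♭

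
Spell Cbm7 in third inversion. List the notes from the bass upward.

Cbm7 = Cb–Ebb–Gb–Bbb; third inversion → seventh (Bbb) lowest.

Bbb, Cb, Ebb, Gb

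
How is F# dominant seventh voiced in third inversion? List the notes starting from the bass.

E, F#, A#, C#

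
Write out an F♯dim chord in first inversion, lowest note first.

A C F♯

F♯dim = F♯–A–C; first inversion → third (A) lowest.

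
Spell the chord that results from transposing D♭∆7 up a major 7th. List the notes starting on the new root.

C, E, G, B

Transposed root: D♭ → C (major 7th up). So we spell C major seventh:
root → C
3rd (major 3rd) → E
5th (perfect 5th) → G
7th (major 7th) → B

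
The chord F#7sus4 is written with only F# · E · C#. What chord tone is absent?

B

The full F#7sus4 chord is F#, B, C#, E.
Comparing with the voicing, the perfect 4th (4th) — B — is absent.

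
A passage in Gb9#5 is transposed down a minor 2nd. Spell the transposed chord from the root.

F A C# Eb G

A minor 2nd down from Gb is F, so the new chord is F dominant ninth sharp five.
root → F
3rd (major 3rd) → A
5th (augmented 5th) → C#
7th (minor 7th) → Eb
9th (major 9th) → G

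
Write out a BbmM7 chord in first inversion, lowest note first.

In root position, BbmM7 is Bb–Db–F–A.
First inversion puts the third (Db) in the bass.

Db  F  A  Bb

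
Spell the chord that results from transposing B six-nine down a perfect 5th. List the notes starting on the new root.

E G# B C# F#

Transposed root: B → E (perfect 5th down). So we spell E six-nine:
root → E
3rd (major 3rd) → G#
5th (perfect 5th) → B
6th (major 6th) → C#
9th (major 9th) → F#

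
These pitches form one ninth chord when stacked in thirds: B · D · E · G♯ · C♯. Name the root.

C♯

Stacking in thirds gives C♯ – E – G♯ – B – D, so C♯ is the root — C♯ minor seventh flat nine.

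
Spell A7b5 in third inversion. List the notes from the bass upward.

G, A, C♯, E♭

A7b5 = A–C♯–E♭–G; third inversion → seventh (G) lowest.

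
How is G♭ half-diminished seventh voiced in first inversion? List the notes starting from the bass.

In root position, G♭ half-diminished seventh is Gb–Bbb–Dbb–Fb.
First inversion puts the third (Bbb) in the bass.

Bbb Dbb Fb Gb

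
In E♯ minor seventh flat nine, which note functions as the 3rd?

E♯ minor seventh flat nine is built on E-sharp; its 3rd is a minor 3rd above the root.
A third above E uses the letter G, and the minor 3rd above E-sharp is G-sharp.

G-sharp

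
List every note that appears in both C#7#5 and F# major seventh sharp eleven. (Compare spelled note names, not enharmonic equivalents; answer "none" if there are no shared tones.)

C#7#5 = C#, E#, G##, B.
F# major seventh sharp eleven = F#, A#, C#, E#, B#.
Shared: C#, E#.

C#  E#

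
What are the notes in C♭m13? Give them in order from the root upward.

C♭ – E𝄫 – G♭ – B𝄫 – D♭ – F♭ – A♭

C♭m13 is a minor thirteenth built on C♭.
root → C♭
3rd (minor 3rd) → E𝄫
5th (perfect 5th) → G♭
7th (minor 7th) → B𝄫
9th (major 9th) → D♭
11th (perfect 11th) → F♭
13th (major 13th) → A♭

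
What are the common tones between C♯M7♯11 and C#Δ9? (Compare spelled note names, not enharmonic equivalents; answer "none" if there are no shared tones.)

C♯M7♯11: C♯ E♯ G♯ B♯ F𝄪
C#Δ9: C♯ E♯ G♯ B♯ D♯
Common to both → C♯, E♯, G♯, B♯.

C♯, E♯, G♯, B♯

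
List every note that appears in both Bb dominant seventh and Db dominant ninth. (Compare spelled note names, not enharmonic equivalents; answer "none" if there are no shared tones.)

F, A-flat

Bb dominant seventh = B-flat, D, F, A-flat.
Db dominant ninth = D-flat, F, A-flat, C-flat, E-flat.
Shared: F, A-flat.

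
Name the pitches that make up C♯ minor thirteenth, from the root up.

C♯, E, G♯, B, D♯, F♯, A♯

C♯ minor thirteenth is a minor thirteenth built on C♯.
Root: C♯
Minor 3rd (3rd): E
Perfect 5th (5th): G♯
Minor 7th (7th): B
Major 9th (9th): D♯
Perfect 11th (11th): F♯
Major 13th (13th): A♯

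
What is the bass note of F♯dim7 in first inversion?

A

F♯dim7 = F♯–A–C–E♭. First inversion → third in the bass = A.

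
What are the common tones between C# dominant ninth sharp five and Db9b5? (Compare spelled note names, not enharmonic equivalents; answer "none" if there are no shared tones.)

C# dominant ninth sharp five = C♯, E♯, G𝄪, B, D♯.
Db9b5 = D♭, F, A𝄫, C♭, E♭.
Shared: none.

none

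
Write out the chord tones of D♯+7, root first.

D#, F##, A##, C#

D♯+7: augmented seventh on D#.
- root: D#
- major 3rd: F##
- augmented 5th: A##
- minor 7th: C#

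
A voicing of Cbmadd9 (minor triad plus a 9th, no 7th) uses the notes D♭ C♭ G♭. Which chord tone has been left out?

Cbmadd9 = C♭, E𝄫, G♭, D♭. The voicing lacks the 3rd (minor 3rd), E𝄫.

E𝄫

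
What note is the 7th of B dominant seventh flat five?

A

B dominant seventh flat five is built on B; its 7th is a minor 7th above the root.
A seventh above B uses the letter A, and the minor 7th above B is A.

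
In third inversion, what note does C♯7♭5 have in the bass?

B

C♯7♭5 = C♯–E♯–G–B. Third inversion → seventh in the bass = B.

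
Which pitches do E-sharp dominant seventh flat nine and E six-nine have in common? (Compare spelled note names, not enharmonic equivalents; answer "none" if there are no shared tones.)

E-sharp dominant seventh flat nine: E-sharp G-double-sharp B-sharp D-sharp F-sharp
E six-nine: E G-sharp B C-sharp F-sharp
Common to both → F-sharp.

F-sharp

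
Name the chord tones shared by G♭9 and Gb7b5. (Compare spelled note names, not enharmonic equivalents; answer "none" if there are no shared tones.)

G♭9: G♭ B♭ D♭ F♭ A♭
Gb7b5: G♭ B♭ D𝄫 F♭
Common to both → G♭, B♭, F♭.

G♭ B♭ F♭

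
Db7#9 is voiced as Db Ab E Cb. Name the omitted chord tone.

Db7#9 = Db, F, Ab, Cb, E. The voicing lacks the 3rd (major 3rd), F.

F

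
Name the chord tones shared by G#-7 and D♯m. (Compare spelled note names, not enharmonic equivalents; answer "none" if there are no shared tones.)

D#, F#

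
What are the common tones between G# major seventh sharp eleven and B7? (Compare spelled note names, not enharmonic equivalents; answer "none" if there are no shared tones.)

D#

G# major seventh sharp eleven: G# B# D# F## C##
B7: B D# F# A
Common to both → D#.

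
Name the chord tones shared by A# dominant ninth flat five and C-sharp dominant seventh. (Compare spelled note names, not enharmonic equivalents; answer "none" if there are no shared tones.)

G-sharp

A# dominant ninth flat five = A-sharp, C-double-sharp, E, G-sharp, B-sharp.
C-sharp dominant seventh = C-sharp, E-sharp, G-sharp, B.
Shared: G-sharp.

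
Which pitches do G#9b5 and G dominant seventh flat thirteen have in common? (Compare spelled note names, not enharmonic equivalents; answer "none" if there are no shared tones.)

G#9b5 = G♯, B♯, D, F♯, A♯.
G dominant seventh flat thirteen = G, B, D, F, E♭.
Shared: D.

D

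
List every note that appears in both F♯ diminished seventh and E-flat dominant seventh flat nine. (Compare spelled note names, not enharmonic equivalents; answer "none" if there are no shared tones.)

F♯ diminished seventh = F-sharp, A, C, E-flat.
E-flat dominant seventh flat nine = E-flat, G, B-flat, D-flat, F-flat.
Shared: E-flat.

E-flat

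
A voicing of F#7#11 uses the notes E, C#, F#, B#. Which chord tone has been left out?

A#

The full F#7#11 chord is F#, A#, C#, E, B#.
Comparing with the voicing, the major 3rd (3rd) — A# — is absent.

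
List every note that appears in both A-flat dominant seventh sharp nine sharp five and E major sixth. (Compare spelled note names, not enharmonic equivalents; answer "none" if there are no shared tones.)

E, B

A-flat dominant seventh sharp nine sharp five: A-flat C E G-flat B
E major sixth: E G-sharp B C-sharp
Common to both → E, B.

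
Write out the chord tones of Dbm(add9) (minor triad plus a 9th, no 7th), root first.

Db, Fb, Ab, Eb

Dbm(add9) is a minor added-ninth built on Db.
root → Db
3rd (minor 3rd) → Fb
5th (perfect 5th) → Ab
9th (major 9th) → Eb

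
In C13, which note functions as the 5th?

Root of C13 = C. The 5th is a perfect 5th: C up a perfect 5th → G.

G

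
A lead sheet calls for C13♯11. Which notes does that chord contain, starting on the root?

C13♯11: dominant thirteenth sharp eleven on C.
C — root
E — major 3rd
G — perfect 5th
B♭ — minor 7th
D — major 9th
F♯ — augmented 11th
A — major 13th

C, E, G, B♭, D, F♯, A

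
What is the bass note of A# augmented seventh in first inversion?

A# augmented seventh = A#–C##–E##–G#. First inversion → third in the bass = C##.

C##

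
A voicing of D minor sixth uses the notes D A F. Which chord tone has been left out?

B

D minor sixth = D, F, A, B. The voicing lacks the 6th (major 6th), B.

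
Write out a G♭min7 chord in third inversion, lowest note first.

Fb  Gb  Bbb  Db

In root position, G♭min7 is Gb–Bbb–Db–Fb.
Third inversion puts the seventh (Fb) in the bass.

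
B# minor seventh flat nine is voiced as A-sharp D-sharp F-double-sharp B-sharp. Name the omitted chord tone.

C-sharp

B# minor seventh flat nine = B-sharp, D-sharp, F-double-sharp, A-sharp, C-sharp. The voicing lacks the 9th (minor 9th), C-sharp.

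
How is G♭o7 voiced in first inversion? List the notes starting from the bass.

Bbb  Dbb  Fbb  Gb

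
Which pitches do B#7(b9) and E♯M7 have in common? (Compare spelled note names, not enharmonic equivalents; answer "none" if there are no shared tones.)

B#7(b9): B♯ D𝄪 F𝄪 A♯ C♯
E♯M7: E♯ G𝄪 B♯ D𝄪
Common to both → B♯, D𝄪.

B♯, D𝄪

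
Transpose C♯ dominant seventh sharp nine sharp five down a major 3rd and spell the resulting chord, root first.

A, C#, E#, G, B#

C# down a major 3rd → A. New chord: A dominant seventh sharp nine sharp five.
Root: A
Major 3rd (3rd): C#
Augmented 5th (5th): E#
Minor 7th (7th): G
Augmented 9th (9th): B#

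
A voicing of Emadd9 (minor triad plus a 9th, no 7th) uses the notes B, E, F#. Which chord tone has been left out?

G

The full Emadd9 chord is E, G, B, F#.
Comparing with the voicing, the minor 3rd (3rd) — G — is absent.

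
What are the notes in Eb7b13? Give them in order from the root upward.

Eb – G – Bb – Db – Cb

Eb7b13 is a dominant seventh flat thirteen built on Eb.
- root: Eb
- major 3rd: G
- perfect 5th: Bb
- minor 7th: Db
- minor 13th: Cb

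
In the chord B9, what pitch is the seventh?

B9 is built on B; its 7th is a minor 7th above the root.
A seventh above B uses the letter A, and the minor 7th above B is A.

A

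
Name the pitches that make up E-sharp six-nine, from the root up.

E♯, G𝄪, B♯, C𝄪, F𝄪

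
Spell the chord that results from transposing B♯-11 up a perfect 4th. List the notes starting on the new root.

E♯  G♯  B♯  D♯  F𝄪  A♯

A perfect 4th up from B♯ is E♯, so the new chord is E♯ minor eleventh.
root → E♯
3rd (minor 3rd) → G♯
5th (perfect 5th) → B♯
7th (minor 7th) → D♯
9th (major 9th) → F𝄪
11th (perfect 11th) → A♯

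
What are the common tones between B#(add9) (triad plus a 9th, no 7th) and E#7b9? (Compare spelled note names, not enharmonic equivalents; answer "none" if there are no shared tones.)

B♯

B#(add9): B♯ D𝄪 F𝄪 C𝄪
E#7b9: E♯ G𝄪 B♯ D♯ F♯
Common to both → B♯.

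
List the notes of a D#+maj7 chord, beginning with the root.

Root D♯, quality augmented major seventh:
Root: D♯
Major 3rd (3rd): F𝄪
Augmented 5th (5th): A𝄪
Major 7th (7th): C𝄪

D♯, F𝄪, A𝄪, C𝄪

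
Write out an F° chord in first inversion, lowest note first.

F° = F–Ab–Cb; first inversion → third (Ab) lowest.

Ab – Cb – F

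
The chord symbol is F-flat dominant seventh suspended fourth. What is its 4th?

Bbb

Root of F-flat dominant seventh suspended fourth = Fb. The 4th is a perfect 4th: Fb up a perfect 4th → Bbb.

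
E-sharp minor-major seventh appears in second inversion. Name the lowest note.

E-sharp minor-major seventh = E♯–G♯–B♯–D𝄪. Second inversion → fifth in the bass = B♯.

B♯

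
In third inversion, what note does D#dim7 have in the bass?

D#dim7 in root position is D#–F#–A–C.
Third inversion places the seventh in the bass, which is C.

C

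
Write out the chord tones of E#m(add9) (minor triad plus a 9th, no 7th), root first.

E# G# B# F##

E#m(add9): minor added-ninth on E#.
- root: E#
- minor 3rd: G#
- perfect 5th: B#
- major 9th: F##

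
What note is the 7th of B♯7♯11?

Root of B♯7♯11 = B#. The 7th is a minor 7th: B# up a minor 7th → A#.

A#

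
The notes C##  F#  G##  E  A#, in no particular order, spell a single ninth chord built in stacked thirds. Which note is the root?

F#

Arranged so that each adjacent pair is a third by letter name: F# – A# – C## – E – G##.
The bottom of that stack, F#, is the root (this is F# dominant seventh sharp nine sharp five).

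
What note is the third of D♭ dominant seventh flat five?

D♭ dominant seventh flat five is built on D-flat; its 3rd is a major 3rd above the root.
A third above D uses the letter F, and the major 3rd above D-flat is F.

F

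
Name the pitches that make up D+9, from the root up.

D+9: dominant ninth sharp five on D.
Root: D
Major 3rd (3rd): F#
Augmented 5th (5th): A#
Minor 7th (7th): C
Major 9th (9th): E

D F# A# C E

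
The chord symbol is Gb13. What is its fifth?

Db

Root of Gb13 = Gb. The 5th is a perfect 5th: Gb up a perfect 5th → Db.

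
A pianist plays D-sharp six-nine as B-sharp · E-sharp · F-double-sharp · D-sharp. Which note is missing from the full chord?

D-sharp six-nine = D-sharp, F-double-sharp, A-sharp, B-sharp, E-sharp. The voicing lacks the 5th (perfect 5th), A-sharp.

A-sharp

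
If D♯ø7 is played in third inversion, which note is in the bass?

C♯

D♯ø7 = D♯–F♯–A–C♯. Third inversion → seventh in the bass = C♯.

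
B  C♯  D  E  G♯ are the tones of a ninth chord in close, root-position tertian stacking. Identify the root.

C♯

Stacking in thirds gives C♯ – E – G♯ – B – D, so C♯ is the root — C♯ minor seventh flat nine.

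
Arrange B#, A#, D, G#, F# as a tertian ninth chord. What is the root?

Arranged so that each adjacent pair is a third by letter name: G# – B# – D – F# – A#.
The bottom of that stack, G#, is the root (this is G# dominant ninth flat five).

G#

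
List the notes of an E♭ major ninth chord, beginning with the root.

E-flat G B-flat D F

Root E-flat, quality major ninth:
E-flat — root
G — major 3rd
B-flat — perfect 5th
D — major 7th
F — major 9th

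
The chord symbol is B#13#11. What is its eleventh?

E𝄪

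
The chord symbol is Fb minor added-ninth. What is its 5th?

C-flat

Root of Fb minor added-ninth = F-flat. The 5th is a perfect 5th: F-flat up a perfect 5th → C-flat.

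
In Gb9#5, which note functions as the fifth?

Gb9#5 is built on Gb; its 5th is an augmented 5th above the root.
A fifth above G uses the letter D, and the augmented 5th above Gb is D.

D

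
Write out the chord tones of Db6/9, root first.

D♭, F, A♭, B♭, E♭

Root D♭, quality six-nine:
- root: D♭
- major 3rd: F
- perfect 5th: A♭
- major 6th: B♭
- major 9th: E♭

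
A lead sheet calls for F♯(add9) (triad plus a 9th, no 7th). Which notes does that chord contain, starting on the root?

F# – A# – C# – G#

F♯(add9): added-ninth on F#.
root → F#
3rd (major 3rd) → A#
5th (perfect 5th) → C#
9th (major 9th) → G#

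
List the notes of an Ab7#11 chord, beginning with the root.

Ab C Eb Gb D

Ab7#11: dominant seventh sharp eleven on Ab.
Ab — root
C — major 3rd
Eb — perfect 5th
Gb — minor 7th
D — augmented 11th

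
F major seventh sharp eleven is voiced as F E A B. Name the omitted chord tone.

The full F major seventh sharp eleven chord is F, A, C, E, B.
Comparing with the voicing, the perfect 5th (5th) — C — is absent.

C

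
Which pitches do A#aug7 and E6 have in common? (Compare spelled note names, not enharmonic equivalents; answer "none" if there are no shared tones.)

A#aug7 = A♯, C𝄪, E𝄪, G♯.
E6 = E, G♯, B, C♯.
Shared: G♯.

G♯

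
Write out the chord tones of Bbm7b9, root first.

Bb  Db  F  Ab  Cb

Root Bb, quality minor seventh flat nine:
Root: Bb
Minor 3rd (3rd): Db
Perfect 5th (5th): F
Minor 7th (7th): Ab
Minor 9th (9th): Cb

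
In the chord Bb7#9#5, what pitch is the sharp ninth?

Root of Bb7#9#5 = B♭. The 9th is an augmented 9th: B♭ up an augmented 9th → C♯.

C♯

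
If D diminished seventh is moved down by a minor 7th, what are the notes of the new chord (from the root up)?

E G Bb Db

Transposed root: D → E (minor 7th down). So we spell E diminished seventh:
Root: E
Minor 3rd (3rd): G
Diminished 5th (5th): Bb
Diminished 7th (7th): Db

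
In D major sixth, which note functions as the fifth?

Root of D major sixth = D. The 5th is a perfect 5th: D up a perfect 5th → A.

A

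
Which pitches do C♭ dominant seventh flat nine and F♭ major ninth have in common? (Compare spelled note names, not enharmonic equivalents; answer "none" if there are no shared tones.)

C♭ dominant seventh flat nine = Cb, Eb, Gb, Bbb, Dbb.
F♭ major ninth = Fb, Ab, Cb, Eb, Gb.
Shared: Cb, Eb, Gb.

Cb  Eb  Gb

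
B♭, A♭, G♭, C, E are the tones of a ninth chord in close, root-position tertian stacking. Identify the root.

A♭

Arranged so that each adjacent pair is a third by letter name: A♭ – C – E – G♭ – B♭.
The bottom of that stack, A♭, is the root (this is A♭ dominant ninth sharp five).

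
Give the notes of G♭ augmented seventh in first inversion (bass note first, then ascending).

In root position, G♭ augmented seventh is G-flat–B-flat–D–F-flat.
First inversion puts the third (B-flat) in the bass.

B-flat  D  F-flat  G-flat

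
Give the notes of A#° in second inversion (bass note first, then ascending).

E, A♯, C♯

In root position, A#° is A♯–C♯–E.
Second inversion puts the fifth (E) in the bass.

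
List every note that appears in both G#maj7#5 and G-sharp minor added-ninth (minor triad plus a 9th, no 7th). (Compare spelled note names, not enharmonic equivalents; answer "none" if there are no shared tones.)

G#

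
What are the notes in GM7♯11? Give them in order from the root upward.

G, B, D, F#, C#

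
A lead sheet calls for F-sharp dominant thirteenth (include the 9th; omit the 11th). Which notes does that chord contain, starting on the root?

F-sharp dominant thirteenth is a dominant thirteenth built on F-sharp.
- root: F-sharp
- major 3rd: A-sharp
- perfect 5th: C-sharp
- minor 7th: E
- major 9th: G-sharp
- major 13th: D-sharp

F-sharp, A-sharp, C-sharp, E, G-sharp, D-sharp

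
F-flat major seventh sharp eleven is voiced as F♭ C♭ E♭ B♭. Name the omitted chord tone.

A♭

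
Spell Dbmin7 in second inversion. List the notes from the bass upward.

In root position, Dbmin7 is D♭–F♭–A♭–C♭.
Second inversion puts the fifth (A♭) in the bass.

A♭ C♭ D♭ F♭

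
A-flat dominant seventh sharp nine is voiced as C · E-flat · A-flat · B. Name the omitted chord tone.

A-flat dominant seventh sharp nine = A-flat, C, E-flat, G-flat, B. The voicing lacks the 7th (minor 7th), G-flat.

G-flat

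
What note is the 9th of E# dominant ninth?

F##

E# dominant ninth is built on E#; its 9th is a major 9th above the root.
A second above E uses the letter F, and the major 9th above E# is F##.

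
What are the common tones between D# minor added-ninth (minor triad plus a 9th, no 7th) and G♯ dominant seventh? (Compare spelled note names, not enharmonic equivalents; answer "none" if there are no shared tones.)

D-sharp, F-sharp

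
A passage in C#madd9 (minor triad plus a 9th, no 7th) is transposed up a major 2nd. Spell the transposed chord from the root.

D♯ F♯ A♯ E♯

Transposed root: C♯ → D♯ (major 2nd up). So we spell D♯ minor added-ninth:
root → D♯
3rd (minor 3rd) → F♯
5th (perfect 5th) → A♯
9th (major 9th) → E♯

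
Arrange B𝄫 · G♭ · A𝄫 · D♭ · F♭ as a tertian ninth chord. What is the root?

G♭

Arranged so that each adjacent pair is a third by letter name: G♭ – B𝄫 – D♭ – F♭ – A𝄫.
The bottom of that stack, G♭, is the root (this is G♭ minor seventh flat nine).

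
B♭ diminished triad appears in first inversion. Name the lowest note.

B♭ diminished triad in root position is Bb–Db–Fb.
First inversion places the third in the bass, which is Db.

Db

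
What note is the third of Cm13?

Eb

Cm13 is built on C; its 3rd is a minor 3rd above the root.
A third above C uses the letter E, and the minor 3rd above C is Eb.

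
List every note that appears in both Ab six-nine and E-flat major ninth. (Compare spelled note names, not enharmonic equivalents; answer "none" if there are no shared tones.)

E-flat F B-flat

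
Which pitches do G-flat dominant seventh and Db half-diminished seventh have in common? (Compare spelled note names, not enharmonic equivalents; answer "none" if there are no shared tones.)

D-flat  F-flat

G-flat dominant seventh = G-flat, B-flat, D-flat, F-flat.
Db half-diminished seventh = D-flat, F-flat, A-double-flat, C-flat.
Shared: D-flat, F-flat.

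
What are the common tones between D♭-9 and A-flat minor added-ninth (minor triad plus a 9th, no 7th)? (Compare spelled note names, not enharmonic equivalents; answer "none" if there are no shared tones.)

A♭, C♭, E♭

D♭-9: D♭ F♭ A♭ C♭ E♭
A-flat minor added-ninth: A♭ C♭ E♭ B♭
Common to both → A♭, C♭, E♭.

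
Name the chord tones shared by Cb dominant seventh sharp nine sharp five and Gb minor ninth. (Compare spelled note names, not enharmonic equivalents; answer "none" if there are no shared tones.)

B-double-flat

Cb dominant seventh sharp nine sharp five = C-flat, E-flat, G, B-double-flat, D.
Gb minor ninth = G-flat, B-double-flat, D-flat, F-flat, A-flat.
Shared: B-double-flat.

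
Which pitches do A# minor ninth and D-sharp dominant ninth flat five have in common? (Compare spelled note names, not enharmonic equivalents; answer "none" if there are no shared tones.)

C♯  E♯

A# minor ninth: A♯ C♯ E♯ G♯ B♯
D-sharp dominant ninth flat five: D♯ F𝄪 A C♯ E♯
Common to both → C♯, E♯.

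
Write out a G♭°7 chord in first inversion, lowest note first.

Bbb, Dbb, Fbb, Gb

G♭°7 = Gb–Bbb–Dbb–Fbb; first inversion → third (Bbb) lowest.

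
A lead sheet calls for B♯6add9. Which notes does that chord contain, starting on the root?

B# – D## – F## – G## – C##

Root B#, quality six-nine:
- root: B#
- major 3rd: D##
- perfect 5th: F##
- major 6th: G##
- major 9th: C##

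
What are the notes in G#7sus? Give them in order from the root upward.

Root G#, quality dominant seventh suspended fourth:
- root: G#
- perfect 4th: C#
- perfect 5th: D#
- minor 7th: F#

G#, C#, D#, F#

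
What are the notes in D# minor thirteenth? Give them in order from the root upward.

D# minor thirteenth: minor thirteenth on D#.
root → D#
3rd (minor 3rd) → F#
5th (perfect 5th) → A#
7th (minor 7th) → C#
9th (major 9th) → E#
11th (perfect 11th) → G#
13th (major 13th) → B#

D# F# A# C# E# G# B#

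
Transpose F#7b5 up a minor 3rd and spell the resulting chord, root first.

A minor 3rd up from F# is A, so the new chord is A dominant seventh flat five.
- root: A
- major 3rd: C#
- diminished 5th: Eb
- minor 7th: G

A – C# – Eb – G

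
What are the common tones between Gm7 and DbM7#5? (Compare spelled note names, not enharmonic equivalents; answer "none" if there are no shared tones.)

Gm7: G Bb D F
DbM7#5: Db F A C
Common to both → F.

F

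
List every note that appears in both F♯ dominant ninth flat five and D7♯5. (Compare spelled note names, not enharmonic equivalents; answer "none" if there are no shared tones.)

F#, A#, C

F♯ dominant ninth flat five: F# A# C E G#
D7♯5: D F# A# C
Common to both → F#, A#, C.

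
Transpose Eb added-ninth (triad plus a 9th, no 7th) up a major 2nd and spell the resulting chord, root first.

Transposed root: E-flat → F (major 2nd up). So we spell F added-ninth:
F — root
A — major 3rd
C — perfect 5th
G — major 9th

F  A  C  G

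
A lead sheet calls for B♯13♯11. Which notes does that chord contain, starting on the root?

B♯, D𝄪, F𝄪, A♯, C𝄪, E𝄪, G𝄪

B♯13♯11 is a dominant thirteenth sharp eleven built on B♯.
- root: B♯
- major 3rd: D𝄪
- perfect 5th: F𝄪
- minor 7th: A♯
- major 9th: C𝄪
- augmented 11th: E𝄪
- major 13th: G𝄪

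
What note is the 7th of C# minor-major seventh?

B#

Root of C# minor-major seventh = C#. The 7th is a major 7th: C# up a major 7th → B#.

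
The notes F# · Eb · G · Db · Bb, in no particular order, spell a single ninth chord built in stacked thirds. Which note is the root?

Stacking in thirds gives Eb – G – Bb – Db – F#, so Eb is the root — Eb dominant seventh sharp nine.

Eb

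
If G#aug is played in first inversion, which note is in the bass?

G#aug = G#–B#–D##. First inversion → third in the bass = B#.

B#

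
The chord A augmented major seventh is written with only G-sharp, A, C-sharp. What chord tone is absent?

A augmented major seventh = A, C-sharp, E-sharp, G-sharp. The voicing lacks the 5th (augmented 5th), E-sharp.

E-sharp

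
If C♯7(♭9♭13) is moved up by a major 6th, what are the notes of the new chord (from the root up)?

Transposed root: C# → A# (major 6th up). So we spell A# dominant seventh flat nine flat thirteen:
root → A#
3rd (major 3rd) → C##
5th (perfect 5th) → E#
7th (minor 7th) → G#
9th (minor 9th) → B
13th (minor 13th) → F#

A# – C## – E# – G# – B – F#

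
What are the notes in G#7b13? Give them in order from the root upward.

G♯ B♯ D♯ F♯ E

G#7b13 is a dominant seventh flat thirteen built on G♯.
root → G♯
3rd (major 3rd) → B♯
5th (perfect 5th) → D♯
7th (minor 7th) → F♯
13th (minor 13th) → E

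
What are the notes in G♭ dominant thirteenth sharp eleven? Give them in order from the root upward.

G-flat  B-flat  D-flat  F-flat  A-flat  C  E-flat

G♭ dominant thirteenth sharp eleven is a dominant thirteenth sharp eleven built on G-flat.
G-flat — root
B-flat — major 3rd
D-flat — perfect 5th
F-flat — minor 7th
A-flat — major 9th
C — augmented 11th
E-flat — major 13th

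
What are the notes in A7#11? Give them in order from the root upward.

A7#11: dominant seventh sharp eleven on A.
root → A
3rd (major 3rd) → C♯
5th (perfect 5th) → E
7th (minor 7th) → G
11th (augmented 11th) → D♯

A – C♯ – E – G – D♯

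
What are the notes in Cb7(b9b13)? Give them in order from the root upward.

Cb7(b9b13): dominant seventh flat nine flat thirteen on C♭.
root → C♭
3rd (major 3rd) → E♭
5th (perfect 5th) → G♭
7th (minor 7th) → B𝄫
9th (minor 9th) → D𝄫
13th (minor 13th) → A𝄫

C♭  E♭  G♭  B𝄫  D𝄫  A𝄫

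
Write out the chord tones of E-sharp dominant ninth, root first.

E-sharp dominant ninth is a dominant ninth built on E#.
- root: E#
- major 3rd: G##
- perfect 5th: B#
- minor 7th: D#
- major 9th: F##

E#, G##, B#, D#, F##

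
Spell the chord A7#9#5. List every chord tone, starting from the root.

A, C#, E#, G, B#

A7#9#5: dominant seventh sharp nine sharp five on A.
- root: A
- major 3rd: C#
- augmented 5th: E#
- minor 7th: G
- augmented 9th: B#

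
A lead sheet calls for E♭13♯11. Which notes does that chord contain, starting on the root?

Eb, G, Bb, Db, F, A, C

E♭13♯11: dominant thirteenth sharp eleven on Eb.
- root: Eb
- major 3rd: G
- perfect 5th: Bb
- minor 7th: Db
- major 9th: F
- augmented 11th: A
- major 13th: C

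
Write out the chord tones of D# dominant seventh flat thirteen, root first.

D-sharp, F-double-sharp, A-sharp, C-sharp, B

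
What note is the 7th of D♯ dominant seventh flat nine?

C♯

D♯ dominant seventh flat nine is built on D♯; its 7th is a minor 7th above the root.
A seventh above D uses the letter C, and the minor 7th above D♯ is C♯.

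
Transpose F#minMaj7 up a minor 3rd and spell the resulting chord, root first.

A C E G#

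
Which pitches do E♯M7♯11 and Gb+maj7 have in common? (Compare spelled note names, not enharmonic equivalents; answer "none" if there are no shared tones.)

none

E♯M7♯11 = E#, G##, B#, D##, A##.
Gb+maj7 = Gb, Bb, D, F.
Shared: none.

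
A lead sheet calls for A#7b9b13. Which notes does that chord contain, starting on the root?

A♯, C𝄪, E♯, G♯, B, F♯

A#7b9b13: dominant seventh flat nine flat thirteen on A♯.
A♯ — root
C𝄪 — major 3rd
E♯ — perfect 5th
G♯ — minor 7th
B — minor 9th
F♯ — minor 13th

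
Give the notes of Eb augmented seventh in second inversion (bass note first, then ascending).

B, Db, Eb, G

In root position, Eb augmented seventh is Eb–G–B–Db.
Second inversion puts the fifth (B) in the bass.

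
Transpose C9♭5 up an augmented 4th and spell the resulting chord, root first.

F#, A#, C, E, G#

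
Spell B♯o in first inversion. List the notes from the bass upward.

D# – F# – B#

In root position, B♯o is B#–D#–F#.
First inversion puts the third (D#) in the bass.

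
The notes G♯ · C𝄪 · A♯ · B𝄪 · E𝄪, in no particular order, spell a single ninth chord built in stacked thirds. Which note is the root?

A♯

Stacking in thirds gives A♯ – C𝄪 – E𝄪 – G♯ – B𝄪, so A♯ is the root — A♯ dominant seventh sharp nine sharp five.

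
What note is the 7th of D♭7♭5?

D♭7♭5 is built on Db; its 7th is a minor 7th above the root.
A seventh above D uses the letter C, and the minor 7th above Db is Cb.

Cb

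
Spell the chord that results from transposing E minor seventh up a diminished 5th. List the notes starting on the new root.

B-flat, D-flat, F, A-flat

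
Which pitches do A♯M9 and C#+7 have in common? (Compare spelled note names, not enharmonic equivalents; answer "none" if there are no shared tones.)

A♯M9: A# C## E# G## B#
C#+7: C# E# G## B
Common to both → E#, G##.

E# – G##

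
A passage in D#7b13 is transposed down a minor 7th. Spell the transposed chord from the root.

E#, G##, B#, D#, C#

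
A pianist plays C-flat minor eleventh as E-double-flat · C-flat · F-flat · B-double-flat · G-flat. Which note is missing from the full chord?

D-flat

The full C-flat minor eleventh chord is C-flat, E-double-flat, G-flat, B-double-flat, D-flat, F-flat.
Comparing with the voicing, the major 9th (9th) — D-flat — is absent.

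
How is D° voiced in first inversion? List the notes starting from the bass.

In root position, D° is D–F–Ab.
First inversion puts the third (F) in the bass.

F, Ab, D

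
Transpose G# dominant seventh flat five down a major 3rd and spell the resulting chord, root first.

Transposed root: G# → E (major 3rd down). So we spell E dominant seventh flat five:
- root: E
- major 3rd: G#
- diminished 5th: Bb
- minor 7th: D

E G# Bb D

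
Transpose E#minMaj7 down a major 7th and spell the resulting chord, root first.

F# A C# E#

E# down a major 7th → F#. New chord: F# minor-major seventh.
Root: F#
Minor 3rd (3rd): A
Perfect 5th (5th): C#
Major 7th (7th): E#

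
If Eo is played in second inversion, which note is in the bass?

Eo in root position is E–G–Bb.
Second inversion places the fifth in the bass, which is Bb.

Bb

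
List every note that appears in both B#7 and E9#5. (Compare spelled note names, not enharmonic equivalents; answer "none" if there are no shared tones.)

B♯

B#7: B♯ D𝄪 F𝄪 A♯
E9#5: E G♯ B♯ D F♯
Common to both → B♯.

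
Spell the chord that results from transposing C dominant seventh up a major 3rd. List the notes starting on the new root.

Transposed root: C → E (major 3rd up). So we spell E dominant seventh:
root → E
3rd (major 3rd) → G#
5th (perfect 5th) → B
7th (minor 7th) → D

E, G#, B, D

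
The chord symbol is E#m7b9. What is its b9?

E#m7b9 is built on E♯; its 9th is a minor 9th above the root.
A second above E uses the letter F, and the minor 9th above E♯ is F♯.

F♯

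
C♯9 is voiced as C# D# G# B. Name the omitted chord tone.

C♯9 = C#, E#, G#, B, D#. The voicing lacks the 3rd (major 3rd), E#.

E#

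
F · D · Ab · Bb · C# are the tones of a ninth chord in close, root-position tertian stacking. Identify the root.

Arranged so that each adjacent pair is a third by letter name: Bb – D – F – Ab – C#.
The bottom of that stack, Bb, is the root (this is Bb dominant seventh sharp nine).

Bb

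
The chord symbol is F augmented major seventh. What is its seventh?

E

F augmented major seventh is built on F; its 7th is a major 7th above the root.
A seventh above F uses the letter E, and the major 7th above F is E.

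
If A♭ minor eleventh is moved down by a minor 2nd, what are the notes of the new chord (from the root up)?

Transposed root: Ab → G (minor 2nd down). So we spell G minor eleventh:
- root: G
- minor 3rd: Bb
- perfect 5th: D
- minor 7th: F
- major 9th: A
- perfect 11th: C

G Bb D F A C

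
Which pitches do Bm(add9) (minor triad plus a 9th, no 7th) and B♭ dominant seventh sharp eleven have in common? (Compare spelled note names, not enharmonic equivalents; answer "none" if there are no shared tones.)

D

Bm(add9): B D F♯ C♯
B♭ dominant seventh sharp eleven: B♭ D F A♭ E
Common to both → D.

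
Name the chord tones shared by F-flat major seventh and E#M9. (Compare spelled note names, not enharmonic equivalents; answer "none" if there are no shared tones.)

none

F-flat major seventh = Fb, Ab, Cb, Eb.
E#M9 = E#, G##, B#, D##, F##.
Shared: none.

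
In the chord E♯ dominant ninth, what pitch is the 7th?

D-sharp

E♯ dominant ninth is built on E-sharp; its 7th is a minor 7th above the root.
A seventh above E uses the letter D, and the minor 7th above E-sharp is D-sharp.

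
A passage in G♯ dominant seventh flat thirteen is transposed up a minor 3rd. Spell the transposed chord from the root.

B  D#  F#  A  G

A minor 3rd up from G# is B, so the new chord is B dominant seventh flat thirteen.
root → B
3rd (major 3rd) → D#
5th (perfect 5th) → F#
7th (minor 7th) → A
13th (minor 13th) → G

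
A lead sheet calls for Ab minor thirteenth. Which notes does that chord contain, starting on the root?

Ab, Cb, Eb, Gb, Bb, Db, F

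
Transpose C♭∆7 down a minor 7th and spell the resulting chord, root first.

Db – F – Ab – C

Cb down a minor 7th → Db. New chord: Db major seventh.
Db — root
F — major 3rd
Ab — perfect 5th
C — major 7th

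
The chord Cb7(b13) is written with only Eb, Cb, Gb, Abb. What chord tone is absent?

The full Cb7(b13) chord is Cb, Eb, Gb, Bbb, Abb.
Comparing with the voicing, the minor 7th (7th) — Bbb — is absent.

Bbb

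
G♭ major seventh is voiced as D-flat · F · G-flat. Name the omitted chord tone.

B-flat

G♭ major seventh = G-flat, B-flat, D-flat, F. The voicing lacks the 3rd (major 3rd), B-flat.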